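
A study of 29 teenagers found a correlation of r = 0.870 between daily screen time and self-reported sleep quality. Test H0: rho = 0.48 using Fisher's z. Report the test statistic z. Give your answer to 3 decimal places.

4.131

z_r = atanh(0.870) = 1.333080,  z_0 = atanh(0.48) = 0.522984
SE = 1/√(n−3) = 1/√26 = 0.196116
z = (z_r − z_0)/SE = (1.333080 − 0.522984) / 0.196116 = 0.810096 / 0.196116 = 4.131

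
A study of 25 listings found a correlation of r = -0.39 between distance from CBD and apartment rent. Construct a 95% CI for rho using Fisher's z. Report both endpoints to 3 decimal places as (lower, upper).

(-0.680, 0.006)

Fisher z: z_r = atanh(r) = ½·ln((1+(-0.39))/(1−(-0.39))) = -0.411800
SE(z) = 1/√(n−3) = 1/√22 = 0.213201
95% ⇒ z* = 1.960; margin = 1.960·0.213201 = 0.417874
CI on z-scale: (-0.829674, 0.006074)
Back-transform: tanh(-0.829674) = -0.680301, tanh(0.006074) = 0.006074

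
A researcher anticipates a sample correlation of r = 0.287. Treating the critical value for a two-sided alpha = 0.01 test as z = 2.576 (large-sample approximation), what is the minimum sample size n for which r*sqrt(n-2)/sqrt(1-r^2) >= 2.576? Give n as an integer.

r√(n−2)/√(1−r²) ≥ 2.576  ⇔  n−2 ≥ (2.576)²·(1−r²)/r²
(1−r²)/r² = (1−0.082369)/0.082369 = 11.1405
n ≥ 2 + 6.635776·11.1405 = 2 + 73.9259 = 75.9259
⌈75.9259⌉ = 76

76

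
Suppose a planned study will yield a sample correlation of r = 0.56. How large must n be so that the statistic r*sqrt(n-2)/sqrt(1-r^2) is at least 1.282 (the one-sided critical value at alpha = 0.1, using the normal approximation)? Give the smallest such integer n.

6

Need r·√(n−2)/√(1−r²) ≥ 1.282
√(n−2) ≥ 1.282·√(1−0.3136) / 0.56 = 1.282·0.828493 / 0.56 = 1.8967
n−2 ≥ 3.5975  ⇒  n ≥ 5.5975
Smallest integer n = 6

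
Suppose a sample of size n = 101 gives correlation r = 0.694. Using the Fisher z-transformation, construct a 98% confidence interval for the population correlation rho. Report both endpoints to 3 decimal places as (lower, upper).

(0.552, 0.797)

Fisher z: z_r = atanh(r) = ½·ln((1+0.694)/(1−0.694)) = 0.855631
SE(z) = 1/√(n−3) = 1/√98 = 0.101015
98% ⇒ z* = 2.326; margin = 2.326·0.101015 = 0.234961
CI on z-scale: (0.620670, 1.090592)
Back-transform: tanh(0.620670) = 0.551594, tanh(1.090592) = 0.797094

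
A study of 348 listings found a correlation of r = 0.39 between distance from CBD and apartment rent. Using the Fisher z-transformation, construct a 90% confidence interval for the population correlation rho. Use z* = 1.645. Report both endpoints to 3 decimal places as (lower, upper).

(0.312, 0.462)

Fisher z: z_r = atanh(r) = ½·ln((1+0.39)/(1−0.39)) = 0.411800
SE(z) = 1/√(n−3) = 1/√345 = 0.053838
90% ⇒ z* = 1.645; margin = 1.645·0.053838 = 0.088564
CI on z-scale: (0.323236, 0.500364)
Back-transform: tanh(0.323236) = 0.312430, tanh(0.500364) = 0.462403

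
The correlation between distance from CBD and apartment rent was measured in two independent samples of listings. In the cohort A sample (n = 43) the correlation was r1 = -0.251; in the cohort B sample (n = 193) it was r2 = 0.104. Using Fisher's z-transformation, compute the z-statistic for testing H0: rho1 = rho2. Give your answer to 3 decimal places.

Fisher z-transforms: z1 = atanh(-0.251) = -0.256480, z2 = atanh(0.104) = 0.104377; difference d = -0.360857
Var(d) = 1/40 + 1/190 = 0.0250000 + 0.0052632 = 0.0302632
z = d/√Var(d) = -0.360857 / √0.0302632 = -0.360857 / 0.173963 = -2.074

-2.074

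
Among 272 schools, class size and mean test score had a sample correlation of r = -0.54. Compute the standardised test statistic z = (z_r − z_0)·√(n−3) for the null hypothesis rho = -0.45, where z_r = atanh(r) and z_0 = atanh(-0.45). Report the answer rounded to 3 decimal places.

-1.959

Fisher z: atanh(-0.54) = -0.604156, atanh(-0.45) = -0.484700
z = (z_r − z_0)·√(n−3) = (-0.604156 − (-0.484700))·√269 = -0.119456 · 16.401219 = -1.959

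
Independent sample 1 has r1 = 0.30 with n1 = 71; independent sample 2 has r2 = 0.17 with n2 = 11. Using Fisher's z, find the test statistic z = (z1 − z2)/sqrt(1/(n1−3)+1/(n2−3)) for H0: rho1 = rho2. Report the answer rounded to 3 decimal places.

0.369

Fisher z-transforms: z1 = atanh(0.30) = 0.309520, z2 = atanh(0.17) = 0.171667; difference d = 0.137853
Var(d) = 1/68 + 1/8 = 0.0147059 + 0.1250000 = 0.1397059
z = d/√Var(d) = 0.137853 / √0.1397059 = 0.137853 / 0.373773 = 0.369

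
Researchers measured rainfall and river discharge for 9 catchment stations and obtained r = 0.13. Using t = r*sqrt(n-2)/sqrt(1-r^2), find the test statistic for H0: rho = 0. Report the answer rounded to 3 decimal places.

0.347

t = r·√(n−2) / √(1−r²) with r = 0.13, n = 9
  = 0.13·√7 / √(1 − 0.0169)
  = 0.13·2.645751 / 0.991514
  = 0.343948 / 0.991514 = 0.347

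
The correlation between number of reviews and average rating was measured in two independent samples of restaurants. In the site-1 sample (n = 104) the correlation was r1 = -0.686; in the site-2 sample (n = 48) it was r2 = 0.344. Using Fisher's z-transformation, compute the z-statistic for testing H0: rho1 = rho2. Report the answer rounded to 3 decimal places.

z1 = atanh(-0.686) = -0.840361,  z2 = atanh(0.344) = 0.358622
SE = √(1/(n1−3) + 1/(n2−3)) = √(1/101 + 1/45) = √(0.0099010 + 0.0222222) = √0.0321232 = 0.179229
z = (z1 − z2)/SE = (-0.840361 − 0.358622) / 0.179229 = -1.198983 / 0.179229 = -6.690

-6.690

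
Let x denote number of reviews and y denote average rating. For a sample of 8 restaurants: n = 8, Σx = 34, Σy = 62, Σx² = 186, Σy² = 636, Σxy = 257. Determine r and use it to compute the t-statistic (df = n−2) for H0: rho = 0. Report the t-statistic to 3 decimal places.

-0.199

S_xy = nΣxy − ΣxΣy = 8·257 − 34·62 = 2056 − 2108 = -52
S_xx = nΣx² − (Σx)² = 8·186 − 34² = 1488 − 1156 = 332
S_yy = nΣy² − (Σy)² = 8·636 − 62² = 5088 − 3844 = 1244
r = S_xy / √(S_xx·S_yy) = -52 / √(332·1244) = -52 / √413008 = -52 / 642.6570 = -0.0809
t = r·√(n−2)/√(1−r²) = -0.0809·√6 / √(1−0.006545) = -0.198164 / 0.996722 = -0.199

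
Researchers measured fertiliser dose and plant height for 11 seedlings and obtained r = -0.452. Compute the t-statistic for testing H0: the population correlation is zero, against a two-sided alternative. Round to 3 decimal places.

t = r·√(n−2) / √(1−r²) with r = -0.452, n = 11
  = -0.452·√9 / √(1 − 0.204304)
  = -0.452·3.000000 / 0.892018
  = -1.356000 / 0.892018 = -1.520

-1.520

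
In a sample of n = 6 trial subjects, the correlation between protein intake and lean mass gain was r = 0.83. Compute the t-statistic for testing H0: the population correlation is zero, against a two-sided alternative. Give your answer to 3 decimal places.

1 − r² = 1 − 0.6889 = 0.3111;  √(1−r²) = 0.557763
√(n−2) = √4 = 2.000000
t = r·√(n−2)/√(1−r²) = 0.83 · 2.000000 / 0.557763 = 2.976

2.976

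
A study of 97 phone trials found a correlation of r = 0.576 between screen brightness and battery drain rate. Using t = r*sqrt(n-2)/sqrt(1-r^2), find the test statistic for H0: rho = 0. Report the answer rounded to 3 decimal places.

1 − r² = 1 − 0.331776 = 0.668224;  √(1−r²) = 0.817450
√(n−2) = √95 = 9.746794
t = r·√(n−2)/√(1−r²) = 0.576 · 9.746794 / 0.817450 = 6.868

6.868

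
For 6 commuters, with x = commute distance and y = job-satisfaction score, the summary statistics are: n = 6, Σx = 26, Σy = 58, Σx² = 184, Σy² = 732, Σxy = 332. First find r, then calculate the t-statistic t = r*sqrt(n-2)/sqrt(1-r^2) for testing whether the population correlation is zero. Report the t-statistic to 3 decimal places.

2.134

Numerator: nΣxy − (Σx)(Σy) = 6·332 − (26)(58) = 484
Denominator: √[(nΣx²−(Σx)²)(nΣy²−(Σy)²)]
  nΣx²−(Σx)² = 6·184 − 676 = 428;  nΣy²−(Σy)² = 6·732 − 3364 = 1028
  √(428·1028) = √439984 = 663.3129
r = 484 / 663.3129 = 0.7297
t = r·√(n−2)/√(1−r²) = 0.7297·√4 / √(1−0.532462) = 1.459400 / 0.683768 = 2.134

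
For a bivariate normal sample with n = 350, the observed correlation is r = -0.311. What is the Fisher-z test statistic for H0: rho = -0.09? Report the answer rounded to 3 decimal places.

-4.311

Fisher z: atanh(-0.311) = -0.321652, atanh(-0.09) = -0.090244
z = (z_r − z_0)·√(n−3) = (-0.321652 − (-0.090244))·√347 = -0.231408 · 18.627936 = -4.311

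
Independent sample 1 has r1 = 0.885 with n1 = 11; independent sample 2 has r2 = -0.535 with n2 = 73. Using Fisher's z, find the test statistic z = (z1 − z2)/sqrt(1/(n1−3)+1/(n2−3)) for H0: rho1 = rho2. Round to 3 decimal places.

5.347

z1 = atanh(0.885) = 1.398375,  z2 = atanh(-0.535) = -0.597124
SE = √(1/(n1−3) + 1/(n2−3)) = √(1/8 + 1/70) = √(0.1250000 + 0.0142857) = √0.1392857 = 0.373210
z = (z1 − z2)/SE = (1.398375 − (-0.597124)) / 0.373210 = 1.995499 / 0.373210 = 5.347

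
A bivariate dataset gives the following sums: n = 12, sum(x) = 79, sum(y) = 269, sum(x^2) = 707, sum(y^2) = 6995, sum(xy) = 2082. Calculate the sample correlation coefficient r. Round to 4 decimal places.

0.7325

S_xy = nΣxy − ΣxΣy = 12·2082 − 79·269 = 24984 − 21251 = 3733
S_xx = nΣx² − (Σx)² = 12·707 − 79² = 8484 − 6241 = 2243
S_yy = nΣy² − (Σy)² = 12·6995 − 269² = 83940 − 72361 = 11579
r = S_xy / √(S_xx·S_yy) = 3733 / √(2243·11579) = 3733 / √25971697 = 3733 / 5096.2434 = 0.7325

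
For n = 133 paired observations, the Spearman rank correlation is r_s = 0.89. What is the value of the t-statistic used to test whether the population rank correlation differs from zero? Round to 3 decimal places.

22.341

t = r_s·√(n−2) / √(1−r_s²) with r_s = 0.89, n = 133
  = 0.89·√131 / √(1 − 0.7921)
  = 0.89·11.445523 / 0.455961
  = 10.186515 / 0.455961 = 22.341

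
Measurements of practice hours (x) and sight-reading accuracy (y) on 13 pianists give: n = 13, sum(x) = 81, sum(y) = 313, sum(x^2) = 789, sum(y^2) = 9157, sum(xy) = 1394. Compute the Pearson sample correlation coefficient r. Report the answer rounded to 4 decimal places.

Numerator: nΣxy − (Σx)(Σy) = 13·1394 − (81)(313) = -7231
Denominator: √[(nΣx²−(Σx)²)(nΣy²−(Σy)²)]
  nΣx²−(Σx)² = 13·789 − 6561 = 3696;  nΣy²−(Σy)² = 13·9157 − 97969 = 21072
  √(3696·21072) = √77882112 = 8825.0842
r = -7231 / 8825.0842 = -0.8194

-0.8194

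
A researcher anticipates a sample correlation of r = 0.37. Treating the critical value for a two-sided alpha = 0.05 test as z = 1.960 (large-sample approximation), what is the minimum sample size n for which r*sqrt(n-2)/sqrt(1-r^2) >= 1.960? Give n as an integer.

Need r·√(n−2)/√(1−r²) ≥ 1.960
√(n−2) ≥ 1.960·√(1−0.1369) / 0.37 = 1.960·0.929032 / 0.37 = 4.9214
n−2 ≥ 24.2202  ⇒  n ≥ 26.2202
Smallest integer n = 27

27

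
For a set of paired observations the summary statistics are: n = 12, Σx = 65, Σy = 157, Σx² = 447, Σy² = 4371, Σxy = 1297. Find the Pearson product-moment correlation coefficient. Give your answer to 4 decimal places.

S_xy = nΣxy − ΣxΣy = 12·1297 − 65·157 = 15564 − 10205 = 5359
S_xx = nΣx² − (Σx)² = 12·447 − 65² = 5364 − 4225 = 1139
S_yy = nΣy² − (Σy)² = 12·4371 − 157² = 52452 − 24649 = 27803
r = S_xy / √(S_xx·S_yy) = 5359 / √(1139·27803) = 5359 / √31667617 = 5359 / 5627.3988 = 0.9523

0.9523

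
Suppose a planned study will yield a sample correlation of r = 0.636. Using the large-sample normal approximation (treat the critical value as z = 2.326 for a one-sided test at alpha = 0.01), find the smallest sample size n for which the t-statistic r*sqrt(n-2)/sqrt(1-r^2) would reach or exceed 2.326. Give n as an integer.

r√(n−2)/√(1−r²) ≥ 2.326  ⇔  n−2 ≥ (2.326)²·(1−r²)/r²
(1−r²)/r² = (1−0.404496)/0.404496 = 1.4722
n ≥ 2 + 5.410276·1.4722 = 2 + 7.9650 = 9.9650
⌈9.9650⌉ = 10

10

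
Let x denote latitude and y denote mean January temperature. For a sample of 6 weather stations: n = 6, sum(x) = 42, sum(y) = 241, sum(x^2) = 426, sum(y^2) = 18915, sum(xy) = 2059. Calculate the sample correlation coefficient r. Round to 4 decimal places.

0.3369

S_xy = nΣxy − ΣxΣy = 6·2059 − 42·241 = 12354 − 10122 = 2232
S_xx = nΣx² − (Σx)² = 6·426 − 42² = 2556 − 1764 = 792
S_yy = nΣy² − (Σy)² = 6·18915 − 241² = 113490 − 58081 = 55409
r = S_xy / √(S_xx·S_yy) = 2232 / √(792·55409) = 2232 / √43883928 = 2232 / 6624.4945 = 0.3369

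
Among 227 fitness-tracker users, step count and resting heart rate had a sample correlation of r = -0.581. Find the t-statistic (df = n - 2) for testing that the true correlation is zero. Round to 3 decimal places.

t = r·√(n−2) / √(1−r²) with r = -0.581, n = 227
  = -0.581·√225 / √(1 − 0.337561)
  = -0.581·15.000000 / 0.813904
  = -8.715000 / 0.813904 = -10.708

-10.708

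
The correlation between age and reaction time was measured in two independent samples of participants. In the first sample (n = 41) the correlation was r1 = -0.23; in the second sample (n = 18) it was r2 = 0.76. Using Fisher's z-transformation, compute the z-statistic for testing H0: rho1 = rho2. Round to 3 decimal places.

-4.035

z1 = atanh(-0.23) = -0.234189,  z2 = atanh(0.76) = 0.996215
SE = √(1/(n1−3) + 1/(n2−3)) = √(1/38 + 1/15) = √(0.0263158 + 0.0666667) = √0.0929825 = 0.304930
z = (z1 − z2)/SE = (-0.234189 − 0.996215) / 0.304930 = -1.230404 / 0.304930 = -4.035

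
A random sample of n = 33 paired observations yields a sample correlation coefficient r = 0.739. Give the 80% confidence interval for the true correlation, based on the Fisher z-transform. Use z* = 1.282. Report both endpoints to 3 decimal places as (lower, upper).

z_r = atanh(0.739) = 0.948273;  SE = 1/√(n−3) = 1/√30 = 0.182574
z-limits: 0.948273 ± 1.282·0.182574 = 0.948273 ± 0.234060 = [0.714213, 1.182333]
ρ-limits: (tanh 0.714213, tanh 1.182333) = (0.613, 0.828)

(0.613, 0.828)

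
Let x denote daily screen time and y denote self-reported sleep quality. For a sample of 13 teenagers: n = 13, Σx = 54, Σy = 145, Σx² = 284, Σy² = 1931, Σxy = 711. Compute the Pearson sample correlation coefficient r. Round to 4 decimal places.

0.7943

Numerator: nΣxy − (Σx)(Σy) = 13·711 − (54)(145) = 1413
Denominator: √[(nΣx²−(Σx)²)(nΣy²−(Σy)²)]
  nΣx²−(Σx)² = 13·284 − 2916 = 776;  nΣy²−(Σy)² = 13·1931 − 21025 = 4078
  √(776·4078) = √3164528 = 1778.9120
r = 1413 / 1778.9120 = 0.7943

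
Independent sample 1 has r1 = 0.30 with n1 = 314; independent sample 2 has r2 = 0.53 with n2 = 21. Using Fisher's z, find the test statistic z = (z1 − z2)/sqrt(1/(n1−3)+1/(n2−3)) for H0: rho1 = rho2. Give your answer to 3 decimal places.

-1.158

z1 = atanh(0.30) = 0.309520,  z2 = atanh(0.53) = 0.590145
SE = √(1/(n1−3) + 1/(n2−3)) = √(1/311 + 1/18) = √(0.0032154 + 0.0555556) = √0.0587710 = 0.242427
z = (z1 − z2)/SE = (0.309520 − 0.590145) / 0.242427 = -0.280625 / 0.242427 = -1.158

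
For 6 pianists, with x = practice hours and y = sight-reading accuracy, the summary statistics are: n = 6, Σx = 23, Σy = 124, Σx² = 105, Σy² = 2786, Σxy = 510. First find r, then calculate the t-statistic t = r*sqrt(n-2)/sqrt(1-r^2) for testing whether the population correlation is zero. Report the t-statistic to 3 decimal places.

1.371

Numerator: nΣxy − (Σx)(Σy) = 6·510 − (23)(124) = 208
Denominator: √[(nΣx²−(Σx)²)(nΣy²−(Σy)²)]
  nΣx²−(Σx)² = 6·105 − 529 = 101;  nΣy²−(Σy)² = 6·2786 − 15376 = 1340
  √(101·1340) = √135340 = 367.8859
r = 208 / 367.8859 = 0.5654
t = r·√(n−2)/√(1−r²) = 0.5654·√4 / √(1−0.319677) = 1.130800 / 0.824817 = 1.371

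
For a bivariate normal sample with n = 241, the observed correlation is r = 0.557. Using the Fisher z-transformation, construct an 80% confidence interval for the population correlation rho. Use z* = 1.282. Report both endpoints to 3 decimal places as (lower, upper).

Fisher z: z_r = atanh(r) = ½·ln((1+0.557)/(1−0.557)) = 0.628473
SE(z) = 1/√(n−3) = 1/√238 = 0.064820
80% ⇒ z* = 1.282; margin = 1.282·0.064820 = 0.083099
CI on z-scale: (0.545374, 0.711572)
Back-transform: tanh(0.545374) = 0.497045, tanh(0.711572) = 0.611662

(0.497, 0.612)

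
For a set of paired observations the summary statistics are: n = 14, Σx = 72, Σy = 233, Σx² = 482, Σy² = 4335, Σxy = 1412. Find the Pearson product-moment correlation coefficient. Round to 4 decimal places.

S_xy = nΣxy − ΣxΣy = 14·1412 − 72·233 = 19768 − 16776 = 2992
S_xx = nΣx² − (Σx)² = 14·482 − 72² = 6748 − 5184 = 1564
S_yy = nΣy² − (Σy)² = 14·4335 − 233² = 60690 − 54289 = 6401
r = S_xy / √(S_xx·S_yy) = 2992 / √(1564·6401) = 2992 / √10011164 = 2992 / 3164.0424 = 0.9456

0.9456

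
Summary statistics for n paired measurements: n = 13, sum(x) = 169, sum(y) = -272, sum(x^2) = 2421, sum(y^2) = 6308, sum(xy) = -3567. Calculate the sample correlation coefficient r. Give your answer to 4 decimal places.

-0.0834

S_xy = nΣxy − ΣxΣy = 13·(-3567) − 169·(-272) = -46371 − (-45968) = -403
S_xx = nΣx² − (Σx)² = 13·2421 − 169² = 31473 − 28561 = 2912
S_yy = nΣy² − (Σy)² = 13·6308 − (-272)² = 82004 − 73984 = 8020
r = S_xy / √(S_xx·S_yy) = -403 / √(2912·8020) = -403 / √23354240 = -403 / 4832.6225 = -0.0834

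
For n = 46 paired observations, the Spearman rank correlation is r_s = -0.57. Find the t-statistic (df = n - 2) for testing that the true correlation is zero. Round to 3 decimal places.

-4.602

t = r_s·√(n−2) / √(1−r_s²) with r_s = -0.57, n = 46
  = -0.57·√44 / √(1 − 0.3249)
  = -0.57·6.633250 / 0.821645
  = -3.780952 / 0.821645 = -4.602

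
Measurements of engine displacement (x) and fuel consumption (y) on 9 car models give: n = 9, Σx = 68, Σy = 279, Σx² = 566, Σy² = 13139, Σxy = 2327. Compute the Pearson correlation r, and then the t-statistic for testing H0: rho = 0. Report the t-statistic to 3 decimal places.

1.342

Numerator: nΣxy − (Σx)(Σy) = 9·2327 − (68)(279) = 1971
Denominator: √[(nΣx²−(Σx)²)(nΣy²−(Σy)²)]
  nΣx²−(Σx)² = 9·566 − 4624 = 470;  nΣy²−(Σy)² = 9·13139 − 77841 = 40410
  √(470·40410) = √18992700 = 4358.0615
r = 1971 / 4358.0615 = 0.4523
t = r·√(n−2)/√(1−r²) = 0.4523·√7 / √(1−0.204575) = 1.196673 / 0.891866 = 1.342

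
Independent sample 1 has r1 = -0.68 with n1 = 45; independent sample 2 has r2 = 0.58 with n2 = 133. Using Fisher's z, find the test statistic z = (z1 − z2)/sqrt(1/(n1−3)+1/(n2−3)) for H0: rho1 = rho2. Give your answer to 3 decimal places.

-8.404

z1 = atanh(-0.68) = -0.829114,  z2 = atanh(0.58) = 0.662463
SE = √(1/(n1−3) + 1/(n2−3)) = √(1/42 + 1/130) = √(0.0238095 + 0.0076923) = √0.0315018 = 0.177487
z = (z1 − z2)/SE = (-0.829114 − 0.662463) / 0.177487 = -1.491577 / 0.177487 = -8.404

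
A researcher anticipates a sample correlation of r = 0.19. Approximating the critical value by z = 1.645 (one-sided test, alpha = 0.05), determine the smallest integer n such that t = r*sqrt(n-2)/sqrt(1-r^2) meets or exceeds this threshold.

75

Need r·√(n−2)/√(1−r²) ≥ 1.645
√(n−2) ≥ 1.645·√(1−0.0361) / 0.19 = 1.645·0.981784 / 0.19 = 8.5002
n−2 ≥ 72.2534  ⇒  n ≥ 74.2534
Smallest integer n = 75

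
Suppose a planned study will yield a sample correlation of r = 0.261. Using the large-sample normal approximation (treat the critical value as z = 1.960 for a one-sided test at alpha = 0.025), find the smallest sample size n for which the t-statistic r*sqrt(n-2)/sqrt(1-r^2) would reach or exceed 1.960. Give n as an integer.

55

Need r·√(n−2)/√(1−r²) ≥ 1.960
√(n−2) ≥ 1.960·√(1−0.068121) / 0.261 = 1.960·0.965339 / 0.261 = 7.2493
n−2 ≥ 52.5524  ⇒  n ≥ 54.5524
Smallest integer n = 55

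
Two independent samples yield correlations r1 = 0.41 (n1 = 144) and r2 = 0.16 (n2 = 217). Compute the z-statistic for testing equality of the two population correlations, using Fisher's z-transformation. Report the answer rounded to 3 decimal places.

Fisher z-transforms: z1 = atanh(0.41) = 0.435611, z2 = atanh(0.16) = 0.161387; difference d = 0.274224
Var(d) = 1/141 + 1/214 = 0.0070922 + 0.0046729 = 0.0117651
z = d/√Var(d) = 0.274224 / √0.0117651 = 0.274224 / 0.108467 = 2.528

2.528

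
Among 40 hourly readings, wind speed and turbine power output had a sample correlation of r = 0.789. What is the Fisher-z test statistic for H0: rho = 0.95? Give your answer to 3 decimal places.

-4.641

Fisher z: atanh(0.789) = 1.068777, atanh(0.95) = 1.831781
z = (z_r − z_0)·√(n−3) = (1.068777 − 1.831781)·√37 = -0.763004 · 6.082763 = -4.641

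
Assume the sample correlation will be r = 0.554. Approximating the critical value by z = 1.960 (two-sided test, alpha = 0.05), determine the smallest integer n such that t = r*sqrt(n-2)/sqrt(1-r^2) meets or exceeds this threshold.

11

r√(n−2)/√(1−r²) ≥ 1.960  ⇔  n−2 ≥ (1.960)²·(1−r²)/r²
(1−r²)/r² = (1−0.306916)/0.306916 = 2.2582
n ≥ 2 + 3.8416·2.2582 = 2 + 8.6751 = 10.6751
⌈10.6751⌉ = 11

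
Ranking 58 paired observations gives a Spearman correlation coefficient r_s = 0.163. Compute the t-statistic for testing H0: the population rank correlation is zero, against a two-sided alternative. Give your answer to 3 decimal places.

1 − r_s² = 1 − 0.026569 = 0.973431;  √(1−r_s²) = 0.986626
√(n−2) = √56 = 7.483315
t = r_s·√(n−2)/√(1−r_s²) = 0.163 · 7.483315 / 0.986626 = 1.236

1.236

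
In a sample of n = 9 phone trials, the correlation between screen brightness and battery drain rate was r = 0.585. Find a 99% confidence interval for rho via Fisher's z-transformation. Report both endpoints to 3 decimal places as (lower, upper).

Fisher z: z_r = atanh(r) = ½·ln((1+0.585)/(1−0.585)) = 0.670031
SE(z) = 1/√(n−3) = 1/√6 = 0.408248
99% ⇒ z* = 2.576; margin = 2.576·0.408248 = 1.051647
CI on z-scale: (-0.381616, 1.721678)
Back-transform: tanh(-0.381616) = -0.364110, tanh(1.721678) = 0.938065

(-0.364, 0.938)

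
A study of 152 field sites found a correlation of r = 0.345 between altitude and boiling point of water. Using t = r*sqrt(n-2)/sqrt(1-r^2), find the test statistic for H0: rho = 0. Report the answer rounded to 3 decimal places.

t = r·√(n−2) / √(1−r²) with r = 0.345, n = 152
  = 0.345·√150 / √(1 − 0.119025)
  = 0.345·12.247449 / 0.938603
  = 4.225370 / 0.938603 = 4.502

4.502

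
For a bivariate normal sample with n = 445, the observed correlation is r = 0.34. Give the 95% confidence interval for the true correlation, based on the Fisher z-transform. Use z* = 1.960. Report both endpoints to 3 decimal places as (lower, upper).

z_r = atanh(0.34) = 0.354093;  SE = 1/√(n−3) = 1/√442 = 0.047565
z-limits: 0.354093 ± 1.960·0.047565 = 0.354093 ± 0.093227 = [0.260866, 0.447320]
ρ-limits: (tanh 0.260866, tanh 0.447320) = (0.255, 0.420)

(0.255, 0.420)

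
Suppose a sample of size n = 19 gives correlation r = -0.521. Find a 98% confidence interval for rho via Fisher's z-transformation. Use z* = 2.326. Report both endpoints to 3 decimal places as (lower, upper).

(-0.821, 0.004)

Fisher z: z_r = atanh(r) = ½·ln((1+(-0.521))/(1−(-0.521))) = -0.577711
SE(z) = 1/√(n−3) = 1/√16 = 0.250000
98% ⇒ z* = 2.326; margin = 2.326·0.250000 = 0.581500
CI on z-scale: (-1.159211, 0.003789)
Back-transform: tanh(-1.159211) = -0.820783, tanh(0.003789) = 0.003789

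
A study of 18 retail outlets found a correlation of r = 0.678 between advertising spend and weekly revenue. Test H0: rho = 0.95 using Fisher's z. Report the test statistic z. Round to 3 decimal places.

-3.898

Fisher z: atanh(0.678) = 0.825403, atanh(0.95) = 1.831781
z = (z_r − z_0)·√(n−3) = (0.825403 − 1.831781)·√15 = -1.006378 · 3.872983 = -3.898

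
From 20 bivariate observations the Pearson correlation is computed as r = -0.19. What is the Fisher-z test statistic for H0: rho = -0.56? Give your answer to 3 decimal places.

1.816

Fisher z: atanh(-0.19) = -0.192337, atanh(-0.56) = -0.632833
z = (z_r − z_0)·√(n−3) = (-0.192337 − (-0.632833))·√17 = 0.440496 · 4.123106 = 1.816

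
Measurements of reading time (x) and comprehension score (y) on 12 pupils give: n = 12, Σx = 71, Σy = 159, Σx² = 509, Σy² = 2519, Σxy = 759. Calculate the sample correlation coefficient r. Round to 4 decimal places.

-0.9493

Numerator: nΣxy − (Σx)(Σy) = 12·759 − (71)(159) = -2181
Denominator: √[(nΣx²−(Σx)²)(nΣy²−(Σy)²)]
  nΣx²−(Σx)² = 12·509 − 5041 = 1067;  nΣy²−(Σy)² = 12·2519 − 25281 = 4947
  √(1067·4947) = √5278449 = 2297.4875
r = -2181 / 2297.4875 = -0.9493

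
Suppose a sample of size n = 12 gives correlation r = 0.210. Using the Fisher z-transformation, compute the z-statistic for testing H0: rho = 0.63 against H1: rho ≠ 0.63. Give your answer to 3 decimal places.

-1.585

z_r = atanh(0.210) = 0.213171,  z_0 = atanh(0.63) = 0.741416
SE = 1/√(n−3) = 1/√9 = 0.333333
z = (z_r − z_0)/SE = (0.213171 − 0.741416) / 0.333333 = -0.528245 / 0.333333 = -1.585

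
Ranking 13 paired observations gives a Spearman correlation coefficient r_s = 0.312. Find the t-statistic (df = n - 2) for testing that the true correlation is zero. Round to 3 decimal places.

1.089

1 − r_s² = 1 − 0.097344 = 0.902656;  √(1−r_s²) = 0.950082
√(n−2) = √11 = 3.316625
t = r_s·√(n−2)/√(1−r_s²) = 0.312 · 3.316625 / 0.950082 = 1.089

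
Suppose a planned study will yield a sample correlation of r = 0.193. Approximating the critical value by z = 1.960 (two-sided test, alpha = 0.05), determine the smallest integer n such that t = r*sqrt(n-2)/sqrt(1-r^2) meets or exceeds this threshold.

102

r√(n−2)/√(1−r²) ≥ 1.960  ⇔  n−2 ≥ (1.960)²·(1−r²)/r²
(1−r²)/r² = (1−0.037249)/0.037249 = 25.8464
n ≥ 2 + 3.8416·25.8464 = 2 + 99.2915 = 101.2915
⌈101.2915⌉ = 102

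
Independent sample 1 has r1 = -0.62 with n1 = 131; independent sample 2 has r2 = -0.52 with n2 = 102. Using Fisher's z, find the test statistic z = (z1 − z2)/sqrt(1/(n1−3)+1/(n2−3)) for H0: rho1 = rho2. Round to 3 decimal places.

Fisher z-transforms: z1 = atanh(-0.62) = -0.725005, z2 = atanh(-0.52) = -0.576340; difference d = -0.148665
Var(d) = 1/128 + 1/99 = 0.0078125 + 0.0101010 = 0.0179135
z = d/√Var(d) = -0.148665 / √0.0179135 = -0.148665 / 0.133841 = -1.111

-1.111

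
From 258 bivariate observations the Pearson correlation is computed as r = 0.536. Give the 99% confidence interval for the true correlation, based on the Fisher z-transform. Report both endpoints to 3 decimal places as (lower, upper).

z_r = atanh(0.536) = 0.598526;  SE = 1/√(n−3) = 1/√255 = 0.062622
z-limits: 0.598526 ± 2.576·0.062622 = 0.598526 ± 0.161314 = [0.437212, 0.759840]
ρ-limits: (tanh 0.437212, tanh 0.759840) = (0.411, 0.641)

(0.411, 0.641)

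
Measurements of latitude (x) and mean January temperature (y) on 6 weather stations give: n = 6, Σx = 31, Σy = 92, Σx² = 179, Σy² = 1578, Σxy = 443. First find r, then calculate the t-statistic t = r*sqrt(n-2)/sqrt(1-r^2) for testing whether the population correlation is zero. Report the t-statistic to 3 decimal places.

-1.409

S_xy = nΣxy − ΣxΣy = 6·443 − 31·92 = 2658 − 2852 = -194
S_xx = nΣx² − (Σx)² = 6·179 − 31² = 1074 − 961 = 113
S_yy = nΣy² − (Σy)² = 6·1578 − 92² = 9468 − 8464 = 1004
r = S_xy / √(S_xx·S_yy) = -194 / √(113·1004) = -194 / √113452 = -194 / 336.8264 = -0.5760
t = r·√(n−2)/√(1−r²) = -0.5760·√4 / √(1−0.331776) = -1.152000 / 0.817450 = -1.409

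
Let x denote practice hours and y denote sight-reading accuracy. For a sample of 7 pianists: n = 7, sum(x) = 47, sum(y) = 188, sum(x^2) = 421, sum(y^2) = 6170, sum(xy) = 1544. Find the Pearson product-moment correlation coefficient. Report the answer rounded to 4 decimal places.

0.8195

S_xy = nΣxy − ΣxΣy = 7·1544 − 47·188 = 10808 − 8836 = 1972
S_xx = nΣx² − (Σx)² = 7·421 − 47² = 2947 − 2209 = 738
S_yy = nΣy² − (Σy)² = 7·6170 − 188² = 43190 − 35344 = 7846
r = S_xy / √(S_xx·S_yy) = 1972 / √(738·7846) = 1972 / √5790348 = 1972 / 2406.3142 = 0.8195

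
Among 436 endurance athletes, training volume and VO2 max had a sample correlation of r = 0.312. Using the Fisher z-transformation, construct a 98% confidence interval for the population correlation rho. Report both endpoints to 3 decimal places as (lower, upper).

z_r = atanh(0.312) = 0.322760;  SE = 1/√(n−3) = 1/√433 = 0.048057
z-limits: 0.322760 ± 2.326·0.048057 = 0.322760 ± 0.111781 = [0.210979, 0.434541]
ρ-limits: (tanh 0.210979, tanh 0.434541) = (0.208, 0.409)

(0.208, 0.409)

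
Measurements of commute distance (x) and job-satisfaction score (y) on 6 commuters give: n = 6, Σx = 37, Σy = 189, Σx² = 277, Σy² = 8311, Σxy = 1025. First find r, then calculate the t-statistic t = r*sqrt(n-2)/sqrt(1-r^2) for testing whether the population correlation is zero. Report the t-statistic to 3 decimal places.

Numerator: nΣxy − (Σx)(Σy) = 6·1025 − (37)(189) = -843
Denominator: √[(nΣx²−(Σx)²)(nΣy²−(Σy)²)]
  nΣx²−(Σx)² = 6·277 − 1369 = 293;  nΣy²−(Σy)² = 6·8311 − 35721 = 14145
  √(293·14145) = √4144485 = 2035.8008
r = -843 / 2035.8008 = -0.4141
t = r·√(n−2)/√(1−r²) = -0.4141·√4 / √(1−0.171479) = -0.828200 / 0.910231 = -0.910

-0.910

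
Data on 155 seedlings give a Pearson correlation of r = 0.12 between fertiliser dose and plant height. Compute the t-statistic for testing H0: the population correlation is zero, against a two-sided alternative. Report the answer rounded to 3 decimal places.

1.495

1 − r² = 1 − 0.0144 = 0.9856;  √(1−r²) = 0.992774
√(n−2) = √153 = 12.369317
t = r·√(n−2)/√(1−r²) = 0.12 · 12.369317 / 0.992774 = 1.495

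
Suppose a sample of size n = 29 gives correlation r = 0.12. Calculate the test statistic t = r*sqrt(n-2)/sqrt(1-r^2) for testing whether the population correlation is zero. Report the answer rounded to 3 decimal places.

0.628

1 − r² = 1 − 0.0144 = 0.9856;  √(1−r²) = 0.992774
√(n−2) = √27 = 5.196152
t = r·√(n−2)/√(1−r²) = 0.12 · 5.196152 / 0.992774 = 0.628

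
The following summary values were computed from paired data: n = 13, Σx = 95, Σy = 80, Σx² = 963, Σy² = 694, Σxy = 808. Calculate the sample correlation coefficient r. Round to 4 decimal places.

0.9594

Numerator: nΣxy − (Σx)(Σy) = 13·808 − (95)(80) = 2904
Denominator: √[(nΣx²−(Σx)²)(nΣy²−(Σy)²)]
  nΣx²−(Σx)² = 13·963 − 9025 = 3494;  nΣy²−(Σy)² = 13·694 − 6400 = 2622
  √(3494·2622) = √9161268 = 3026.7587
r = 2904 / 3026.7587 = 0.9594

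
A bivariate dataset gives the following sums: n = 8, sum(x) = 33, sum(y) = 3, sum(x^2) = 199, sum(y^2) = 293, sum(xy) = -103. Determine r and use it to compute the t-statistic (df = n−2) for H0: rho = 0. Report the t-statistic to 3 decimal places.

S_xy = nΣxy − ΣxΣy = 8·(-103) − 33·3 = -824 − 99 = -923
S_xx = nΣx² − (Σx)² = 8·199 − 33² = 1592 − 1089 = 503
S_yy = nΣy² − (Σy)² = 8·293 − 3² = 2344 − 9 = 2335
r = S_xy / √(S_xx·S_yy) = -923 / √(503·2335) = -923 / √1174505 = -923 / 1083.7458 = -0.8517
t = r·√(n−2)/√(1−r²) = -0.8517·√6 / √(1−0.725393) = -2.086230 / 0.524030 = -3.981

-3.981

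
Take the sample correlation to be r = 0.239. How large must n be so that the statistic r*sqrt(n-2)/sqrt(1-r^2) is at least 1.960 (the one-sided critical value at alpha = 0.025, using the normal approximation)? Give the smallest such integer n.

Need r·√(n−2)/√(1−r²) ≥ 1.960
√(n−2) ≥ 1.960·√(1−0.057121) / 0.239 = 1.960·0.971020 / 0.239 = 7.9632
n−2 ≥ 63.4126  ⇒  n ≥ 65.4126
Smallest integer n = 66

66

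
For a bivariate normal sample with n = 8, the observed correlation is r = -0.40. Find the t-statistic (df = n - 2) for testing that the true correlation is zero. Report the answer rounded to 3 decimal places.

t = r·√(n−2) / √(1−r²) with r = -0.40, n = 8
  = -0.40·√6 / √(1 − 0.1600)
  = -0.40·2.449490 / 0.916515
  = -0.979796 / 0.916515 = -1.069

-1.069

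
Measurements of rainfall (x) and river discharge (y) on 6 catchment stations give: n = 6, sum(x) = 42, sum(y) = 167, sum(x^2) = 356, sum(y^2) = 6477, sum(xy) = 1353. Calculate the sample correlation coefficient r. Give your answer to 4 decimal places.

0.5464

Numerator: nΣxy − (Σx)(Σy) = 6·1353 − (42)(167) = 1104
Denominator: √[(nΣx²−(Σx)²)(nΣy²−(Σy)²)]
  nΣx²−(Σx)² = 6·356 − 1764 = 372;  nΣy²−(Σy)² = 6·6477 − 27889 = 10973
  √(372·10973) = √4081956 = 2020.3851
r = 1104 / 2020.3851 = 0.5464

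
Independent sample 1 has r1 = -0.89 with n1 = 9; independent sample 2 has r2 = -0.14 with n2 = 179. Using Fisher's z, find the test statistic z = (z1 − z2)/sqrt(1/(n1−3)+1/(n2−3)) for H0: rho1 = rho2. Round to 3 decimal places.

Fisher z-transforms: z1 = atanh(-0.89) = -1.421926, z2 = atanh(-0.14) = -0.140926; difference d = -1.281000
Var(d) = 1/6 + 1/176 = 0.1666667 + 0.0056818 = 0.1723485
z = d/√Var(d) = -1.281000 / √0.1723485 = -1.281000 / 0.415149 = -3.086

-3.086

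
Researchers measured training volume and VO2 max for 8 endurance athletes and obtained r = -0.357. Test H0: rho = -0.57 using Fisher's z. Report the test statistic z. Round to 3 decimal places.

Fisher z: atanh(-0.357) = -0.373443, atanh(-0.57) = -0.647523
z = (z_r − z_0)·√(n−3) = (-0.373443 − (-0.647523))·√5 = 0.274080 · 2.236068 = 0.613

0.613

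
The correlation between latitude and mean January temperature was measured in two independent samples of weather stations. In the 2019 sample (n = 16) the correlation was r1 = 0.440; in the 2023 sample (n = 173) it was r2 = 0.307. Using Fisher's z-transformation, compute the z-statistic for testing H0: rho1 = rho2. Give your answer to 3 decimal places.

z1 = atanh(0.440) = 0.472231,  z2 = atanh(0.307) = 0.317230
SE = √(1/(n1−3) + 1/(n2−3)) = √(1/13 + 1/170) = √(0.0769231 + 0.0058824) = √0.0828055 = 0.287759
z = (z1 − z2)/SE = (0.472231 − 0.317230) / 0.287759 = 0.155001 / 0.287759 = 0.539

0.539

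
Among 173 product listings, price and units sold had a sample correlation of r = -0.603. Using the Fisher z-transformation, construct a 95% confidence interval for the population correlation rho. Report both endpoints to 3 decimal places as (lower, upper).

Fisher z: z_r = atanh(r) = ½·ln((1+(-0.603))/(1−(-0.603))) = -0.697848
SE(z) = 1/√(n−3) = 1/√170 = 0.076696
95% ⇒ z* = 1.960; margin = 1.960·0.076696 = 0.150324
CI on z-scale: (-0.848172, -0.547524)
Back-transform: tanh(-0.848172) = -0.690113, tanh(-0.547524) = -0.498662

(-0.690, -0.499)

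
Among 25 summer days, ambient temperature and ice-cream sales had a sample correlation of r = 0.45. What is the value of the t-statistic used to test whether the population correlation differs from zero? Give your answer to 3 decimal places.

2.417

t = r·√(n−2) / √(1−r²) with r = 0.45, n = 25
  = 0.45·√23 / √(1 − 0.2025)
  = 0.45·4.795832 / 0.893029
  = 2.158124 / 0.893029 = 2.417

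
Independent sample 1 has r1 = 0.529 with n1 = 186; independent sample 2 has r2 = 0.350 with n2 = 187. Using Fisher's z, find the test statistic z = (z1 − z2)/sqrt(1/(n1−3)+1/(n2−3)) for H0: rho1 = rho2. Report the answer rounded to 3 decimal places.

2.139

Fisher z-transforms: z1 = atanh(0.529) = 0.588756, z2 = atanh(0.350) = 0.365444; difference d = 0.223312
Var(d) = 1/183 + 1/184 = 0.0054645 + 0.0054348 = 0.0108993
z = d/√Var(d) = 0.223312 / √0.0108993 = 0.223312 / 0.104400 = 2.139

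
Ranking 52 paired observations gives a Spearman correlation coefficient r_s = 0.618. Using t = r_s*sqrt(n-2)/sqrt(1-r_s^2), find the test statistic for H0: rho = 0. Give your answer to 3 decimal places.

1 − r_s² = 1 − 0.381924 = 0.618076;  √(1−r_s²) = 0.786178
√(n−2) = √50 = 7.071068
t = r_s·√(n−2)/√(1−r_s²) = 0.618 · 7.071068 / 0.786178 = 5.558

5.558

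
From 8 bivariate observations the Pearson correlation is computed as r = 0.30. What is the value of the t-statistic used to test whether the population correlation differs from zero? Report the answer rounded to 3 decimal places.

0.770

1 − r² = 1 − 0.0900 = 0.9100;  √(1−r²) = 0.953939
√(n−2) = √6 = 2.449490
t = r·√(n−2)/√(1−r²) = 0.30 · 2.449490 / 0.953939 = 0.770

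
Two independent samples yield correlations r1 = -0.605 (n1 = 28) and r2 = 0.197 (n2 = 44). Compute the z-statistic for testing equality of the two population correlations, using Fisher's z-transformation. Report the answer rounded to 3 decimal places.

-3.549

Fisher z-transforms: z1 = atanh(-0.605) = -0.700997, z2 = atanh(0.197) = 0.199609; difference d = -0.900606
Var(d) = 1/25 + 1/41 = 0.0400000 + 0.0243902 = 0.0643902
z = d/√Var(d) = -0.900606 / √0.0643902 = -0.900606 / 0.253752 = -3.549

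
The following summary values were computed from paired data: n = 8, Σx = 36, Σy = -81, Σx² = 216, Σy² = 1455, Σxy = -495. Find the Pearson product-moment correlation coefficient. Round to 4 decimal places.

-0.7048

S_xy = nΣxy − ΣxΣy = 8·(-495) − 36·(-81) = -3960 − (-2916) = -1044
S_xx = nΣx² − (Σx)² = 8·216 − 36² = 1728 − 1296 = 432
S_yy = nΣy² − (Σy)² = 8·1455 − (-81)² = 11640 − 6561 = 5079
r = S_xy / √(S_xx·S_yy) = -1044 / √(432·5079) = -1044 / √2194128 = -1044 / 1481.2589 = -0.7048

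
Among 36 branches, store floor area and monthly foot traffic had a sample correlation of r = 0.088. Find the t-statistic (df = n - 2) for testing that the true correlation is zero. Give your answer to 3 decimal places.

0.515

1 − r² = 1 − 0.007744 = 0.992256;  √(1−r²) = 0.996120
√(n−2) = √34 = 5.830952
t = r·√(n−2)/√(1−r²) = 0.088 · 5.830952 / 0.996120 = 0.515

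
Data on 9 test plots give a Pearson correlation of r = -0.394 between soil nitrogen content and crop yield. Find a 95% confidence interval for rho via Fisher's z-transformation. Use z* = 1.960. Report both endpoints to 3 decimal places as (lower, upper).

(-0.839, 0.366)

Fisher z: z_r = atanh(r) = ½·ln((1+(-0.394))/(1−(-0.394))) = -0.416526
SE(z) = 1/√(n−3) = 1/√6 = 0.408248
95% ⇒ z* = 1.960; margin = 1.960·0.408248 = 0.800166
CI on z-scale: (-1.216692, 0.383640)
Back-transform: tanh(-1.216692) = -0.838676, tanh(0.383640) = 0.365864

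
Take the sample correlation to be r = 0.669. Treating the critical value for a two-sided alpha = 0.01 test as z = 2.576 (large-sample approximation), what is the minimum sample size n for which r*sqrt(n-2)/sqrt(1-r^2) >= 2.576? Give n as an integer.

r√(n−2)/√(1−r²) ≥ 2.576  ⇔  n−2 ≥ (2.576)²·(1−r²)/r²
(1−r²)/r² = (1−0.447561)/0.447561 = 1.2343
n ≥ 2 + 6.635776·1.2343 = 2 + 8.1905 = 10.1905
⌈10.1905⌉ = 11

11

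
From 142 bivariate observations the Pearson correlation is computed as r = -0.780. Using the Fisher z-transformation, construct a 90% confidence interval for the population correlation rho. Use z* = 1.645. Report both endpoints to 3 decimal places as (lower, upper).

Fisher z: z_r = atanh(r) = ½·ln((1+(-0.780))/(1−(-0.780))) = -1.045371
SE(z) = 1/√(n−3) = 1/√139 = 0.084819
90% ⇒ z* = 1.645; margin = 1.645·0.084819 = 0.139527
CI on z-scale: (-1.184898, -0.905844)
Back-transform: tanh(-1.184898) = -0.828990, tanh(-0.905844) = -0.719132

(-0.829, -0.719)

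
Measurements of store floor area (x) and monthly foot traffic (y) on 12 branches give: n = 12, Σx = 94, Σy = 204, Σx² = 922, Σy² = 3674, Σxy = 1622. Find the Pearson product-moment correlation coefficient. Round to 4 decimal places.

Numerator: nΣxy − (Σx)(Σy) = 12·1622 − (94)(204) = 288
Denominator: √[(nΣx²−(Σx)²)(nΣy²−(Σy)²)]
  nΣx²−(Σx)² = 12·922 − 8836 = 2228;  nΣy²−(Σy)² = 12·3674 − 41616 = 2472
  √(2228·2472) = √5507616 = 2346.8311
r = 288 / 2346.8311 = 0.1227

0.1227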